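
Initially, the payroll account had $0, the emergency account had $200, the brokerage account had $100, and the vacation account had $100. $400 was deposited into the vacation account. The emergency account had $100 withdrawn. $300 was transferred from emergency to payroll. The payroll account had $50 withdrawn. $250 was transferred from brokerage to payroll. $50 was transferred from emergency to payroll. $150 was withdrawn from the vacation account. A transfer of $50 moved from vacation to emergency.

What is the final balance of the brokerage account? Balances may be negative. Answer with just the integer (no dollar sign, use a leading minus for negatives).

Tracking account balances step by step:
Start: payroll=0, emergency=200, brokerage=100, vacation=100
Event 1 (deposit 400 to vacation): vacation: 100 + 400 = 500. Balances: payroll=0, emergency=200, brokerage=100, vacation=500
Event 2 (withdraw 100 from emergency): emergency: 200 - 100 = 100. Balances: payroll=0, emergency=100, brokerage=100, vacation=500
Event 3 (transfer 300 emergency -> payroll): emergency: 100 - 300 = -200, payroll: 0 + 300 = 300. Balances: payroll=300, emergency=-200, brokerage=100, vacation=500
Event 4 (withdraw 50 from payroll): payroll: 300 - 50 = 250. Balances: payroll=250, emergency=-200, brokerage=100, vacation=500
Event 5 (transfer 250 brokerage -> payroll): brokerage: 100 - 250 = -150, payroll: 250 + 250 = 500. Balances: payroll=500, emergency=-200, brokerage=-150, vacation=500
Event 6 (transfer 50 emergency -> payroll): emergency: -200 - 50 = -250, payroll: 500 + 50 = 550. Balances: payroll=550, emergency=-250, brokerage=-150, vacation=500
Event 7 (withdraw 150 from vacation): vacation: 500 - 150 = 350. Balances: payroll=550, emergency=-250, brokerage=-150, vacation=350
Event 8 (transfer 50 vacation -> emergency): vacation: 350 - 50 = 300, emergency: -250 + 50 = -200. Balances: payroll=550, emergency=-200, brokerage=-150, vacation=300

Final balance of brokerage: -150

Answer: -150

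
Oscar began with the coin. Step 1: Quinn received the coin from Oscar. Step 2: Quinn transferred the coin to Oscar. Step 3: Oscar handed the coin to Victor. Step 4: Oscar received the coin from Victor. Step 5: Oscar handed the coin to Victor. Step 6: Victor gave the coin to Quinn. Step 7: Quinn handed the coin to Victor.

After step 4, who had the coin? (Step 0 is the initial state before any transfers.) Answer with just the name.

Tracking the coin holder through step 4:
After step 0 (start): Oscar
After step 1: Quinn
After step 2: Oscar
After step 3: Victor
After step 4: Oscar

At step 4, the holder is Oscar.

Answer: Oscar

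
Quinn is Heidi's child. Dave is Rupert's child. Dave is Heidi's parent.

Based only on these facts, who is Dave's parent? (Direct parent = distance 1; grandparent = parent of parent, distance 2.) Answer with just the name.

Answer: Rupert

Derivation:
Reconstructing the parent chain from the given facts:
  Rupert -> Dave -> Heidi -> Quinn
(each arrow means 'parent of the next')
Positions in the chain (0 = top):
  position of Rupert: 0
  position of Dave: 1
  position of Heidi: 2
  position of Quinn: 3

Dave is at position 1; the parent is 1 step up the chain, i.e. position 0: Rupert.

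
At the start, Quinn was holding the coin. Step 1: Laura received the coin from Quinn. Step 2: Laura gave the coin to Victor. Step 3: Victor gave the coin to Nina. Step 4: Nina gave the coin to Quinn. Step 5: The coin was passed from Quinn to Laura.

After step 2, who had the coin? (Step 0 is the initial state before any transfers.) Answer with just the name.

Tracking the coin holder through step 2:
After step 0 (start): Quinn
After step 1: Laura
After step 2: Victor

At step 2, the holder is Victor.

Answer: Victor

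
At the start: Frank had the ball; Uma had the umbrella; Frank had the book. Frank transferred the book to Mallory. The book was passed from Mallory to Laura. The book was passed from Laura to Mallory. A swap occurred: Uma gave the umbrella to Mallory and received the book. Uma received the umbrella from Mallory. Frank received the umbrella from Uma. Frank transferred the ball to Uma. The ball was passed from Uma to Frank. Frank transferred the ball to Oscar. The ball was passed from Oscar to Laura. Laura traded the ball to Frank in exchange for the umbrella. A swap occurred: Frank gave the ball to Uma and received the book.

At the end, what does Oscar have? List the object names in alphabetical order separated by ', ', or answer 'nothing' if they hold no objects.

Tracking all object holders:
Start: ball:Frank, umbrella:Uma, book:Frank
Event 1 (give book: Frank -> Mallory). State: ball:Frank, umbrella:Uma, book:Mallory
Event 2 (give book: Mallory -> Laura). State: ball:Frank, umbrella:Uma, book:Laura
Event 3 (give book: Laura -> Mallory). State: ball:Frank, umbrella:Uma, book:Mallory
Event 4 (swap umbrella<->book: now umbrella:Mallory, book:Uma). State: ball:Frank, umbrella:Mallory, book:Uma
Event 5 (give umbrella: Mallory -> Uma). State: ball:Frank, umbrella:Uma, book:Uma
Event 6 (give umbrella: Uma -> Frank). State: ball:Frank, umbrella:Frank, book:Uma
Event 7 (give ball: Frank -> Uma). State: ball:Uma, umbrella:Frank, book:Uma
Event 8 (give ball: Uma -> Frank). State: ball:Frank, umbrella:Frank, book:Uma
Event 9 (give ball: Frank -> Oscar). State: ball:Oscar, umbrella:Frank, book:Uma
Event 10 (give ball: Oscar -> Laura). State: ball:Laura, umbrella:Frank, book:Uma
Event 11 (swap ball<->umbrella: now ball:Frank, umbrella:Laura). State: ball:Frank, umbrella:Laura, book:Uma
Event 12 (swap ball<->book: now ball:Uma, book:Frank). State: ball:Uma, umbrella:Laura, book:Frank

Final state: ball:Uma, umbrella:Laura, book:Frank
Oscar holds: (nothing).

Answer: nothing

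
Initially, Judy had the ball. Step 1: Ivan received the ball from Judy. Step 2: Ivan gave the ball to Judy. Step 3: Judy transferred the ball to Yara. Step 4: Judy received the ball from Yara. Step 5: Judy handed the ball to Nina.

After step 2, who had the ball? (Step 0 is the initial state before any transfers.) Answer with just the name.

Answer: Judy

Derivation:
Tracking the ball holder through step 2:
After step 0 (start): Judy
After step 1: Ivan
After step 2: Judy

At step 2, the holder is Judy.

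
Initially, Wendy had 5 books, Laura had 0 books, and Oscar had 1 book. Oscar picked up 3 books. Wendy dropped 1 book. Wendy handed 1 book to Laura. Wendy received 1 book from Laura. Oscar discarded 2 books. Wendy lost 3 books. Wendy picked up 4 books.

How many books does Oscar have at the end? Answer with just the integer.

Answer: 2

Derivation:
Tracking counts step by step:
Start: Wendy=5, Laura=0, Oscar=1
Event 1 (Oscar +3): Oscar: 1 -> 4. State: Wendy=5, Laura=0, Oscar=4
Event 2 (Wendy -1): Wendy: 5 -> 4. State: Wendy=4, Laura=0, Oscar=4
Event 3 (Wendy -> Laura, 1): Wendy: 4 -> 3, Laura: 0 -> 1. State: Wendy=3, Laura=1, Oscar=4
Event 4 (Laura -> Wendy, 1): Laura: 1 -> 0, Wendy: 3 -> 4. State: Wendy=4, Laura=0, Oscar=4
Event 5 (Oscar -2): Oscar: 4 -> 2. State: Wendy=4, Laura=0, Oscar=2
Event 6 (Wendy -3): Wendy: 4 -> 1. State: Wendy=1, Laura=0, Oscar=2
Event 7 (Wendy +4): Wendy: 1 -> 5. State: Wendy=5, Laura=0, Oscar=2

Oscar's final count: 2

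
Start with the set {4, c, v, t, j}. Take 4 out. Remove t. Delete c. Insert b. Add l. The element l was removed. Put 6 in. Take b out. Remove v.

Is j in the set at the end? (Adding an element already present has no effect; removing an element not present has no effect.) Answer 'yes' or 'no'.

Tracking the set through each operation:
Start: {4, c, j, t, v}
Event 1 (remove 4): removed. Set: {c, j, t, v}
Event 2 (remove t): removed. Set: {c, j, v}
Event 3 (remove c): removed. Set: {j, v}
Event 4 (add b): added. Set: {b, j, v}
Event 5 (add l): added. Set: {b, j, l, v}
Event 6 (remove l): removed. Set: {b, j, v}
Event 7 (add 6): added. Set: {6, b, j, v}
Event 8 (remove b): removed. Set: {6, j, v}
Event 9 (remove v): removed. Set: {6, j}

Final set: {6, j} (size 2)
j is in the final set.

Answer: yes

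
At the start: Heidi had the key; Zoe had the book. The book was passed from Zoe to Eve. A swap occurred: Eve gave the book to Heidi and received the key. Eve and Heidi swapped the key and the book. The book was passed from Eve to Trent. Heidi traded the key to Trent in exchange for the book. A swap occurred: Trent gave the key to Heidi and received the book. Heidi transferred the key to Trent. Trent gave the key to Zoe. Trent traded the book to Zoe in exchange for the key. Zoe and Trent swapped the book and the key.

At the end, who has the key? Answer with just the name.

Tracking all object holders:
Start: key:Heidi, book:Zoe
Event 1 (give book: Zoe -> Eve). State: key:Heidi, book:Eve
Event 2 (swap book<->key: now book:Heidi, key:Eve). State: key:Eve, book:Heidi
Event 3 (swap key<->book: now key:Heidi, book:Eve). State: key:Heidi, book:Eve
Event 4 (give book: Eve -> Trent). State: key:Heidi, book:Trent
Event 5 (swap key<->book: now key:Trent, book:Heidi). State: key:Trent, book:Heidi
Event 6 (swap key<->book: now key:Heidi, book:Trent). State: key:Heidi, book:Trent
Event 7 (give key: Heidi -> Trent). State: key:Trent, book:Trent
Event 8 (give key: Trent -> Zoe). State: key:Zoe, book:Trent
Event 9 (swap book<->key: now book:Zoe, key:Trent). State: key:Trent, book:Zoe
Event 10 (swap book<->key: now book:Trent, key:Zoe). State: key:Zoe, book:Trent

Final state: key:Zoe, book:Trent
The key is held by Zoe.

Answer: Zoe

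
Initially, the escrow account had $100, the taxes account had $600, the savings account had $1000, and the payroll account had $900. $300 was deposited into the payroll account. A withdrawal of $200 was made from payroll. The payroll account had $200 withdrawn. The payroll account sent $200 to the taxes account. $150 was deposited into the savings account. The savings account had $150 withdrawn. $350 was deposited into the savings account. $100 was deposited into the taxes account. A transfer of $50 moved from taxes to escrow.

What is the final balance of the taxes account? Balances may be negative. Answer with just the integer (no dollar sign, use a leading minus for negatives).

Answer: 850

Derivation:
Tracking account balances step by step:
Start: escrow=100, taxes=600, savings=1000, payroll=900
Event 1 (deposit 300 to payroll): payroll: 900 + 300 = 1200. Balances: escrow=100, taxes=600, savings=1000, payroll=1200
Event 2 (withdraw 200 from payroll): payroll: 1200 - 200 = 1000. Balances: escrow=100, taxes=600, savings=1000, payroll=1000
Event 3 (withdraw 200 from payroll): payroll: 1000 - 200 = 800. Balances: escrow=100, taxes=600, savings=1000, payroll=800
Event 4 (transfer 200 payroll -> taxes): payroll: 800 - 200 = 600, taxes: 600 + 200 = 800. Balances: escrow=100, taxes=800, savings=1000, payroll=600
Event 5 (deposit 150 to savings): savings: 1000 + 150 = 1150. Balances: escrow=100, taxes=800, savings=1150, payroll=600
Event 6 (withdraw 150 from savings): savings: 1150 - 150 = 1000. Balances: escrow=100, taxes=800, savings=1000, payroll=600
Event 7 (deposit 350 to savings): savings: 1000 + 350 = 1350. Balances: escrow=100, taxes=800, savings=1350, payroll=600
Event 8 (deposit 100 to taxes): taxes: 800 + 100 = 900. Balances: escrow=100, taxes=900, savings=1350, payroll=600
Event 9 (transfer 50 taxes -> escrow): taxes: 900 - 50 = 850, escrow: 100 + 50 = 150. Balances: escrow=150, taxes=850, savings=1350, payroll=600

Final balance of taxes: 850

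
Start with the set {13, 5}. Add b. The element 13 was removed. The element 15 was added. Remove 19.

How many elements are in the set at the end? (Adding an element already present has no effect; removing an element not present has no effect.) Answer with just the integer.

Answer: 3

Derivation:
Tracking the set through each operation:
Start: {13, 5}
Event 1 (add b): added. Set: {13, 5, b}
Event 2 (remove 13): removed. Set: {5, b}
Event 3 (add 15): added. Set: {15, 5, b}
Event 4 (remove 19): not present, no change. Set: {15, 5, b}

Final set: {15, 5, b} (size 3)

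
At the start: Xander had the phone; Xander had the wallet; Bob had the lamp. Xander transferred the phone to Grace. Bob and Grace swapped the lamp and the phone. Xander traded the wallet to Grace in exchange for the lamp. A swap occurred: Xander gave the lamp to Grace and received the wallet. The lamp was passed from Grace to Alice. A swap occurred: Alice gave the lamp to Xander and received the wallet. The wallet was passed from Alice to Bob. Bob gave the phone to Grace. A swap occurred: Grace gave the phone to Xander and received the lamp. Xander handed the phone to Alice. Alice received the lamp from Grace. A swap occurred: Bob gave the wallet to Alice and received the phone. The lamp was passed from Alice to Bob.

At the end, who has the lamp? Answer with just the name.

Tracking all object holders:
Start: phone:Xander, wallet:Xander, lamp:Bob
Event 1 (give phone: Xander -> Grace). State: phone:Grace, wallet:Xander, lamp:Bob
Event 2 (swap lamp<->phone: now lamp:Grace, phone:Bob). State: phone:Bob, wallet:Xander, lamp:Grace
Event 3 (swap wallet<->lamp: now wallet:Grace, lamp:Xander). State: phone:Bob, wallet:Grace, lamp:Xander
Event 4 (swap lamp<->wallet: now lamp:Grace, wallet:Xander). State: phone:Bob, wallet:Xander, lamp:Grace
Event 5 (give lamp: Grace -> Alice). State: phone:Bob, wallet:Xander, lamp:Alice
Event 6 (swap lamp<->wallet: now lamp:Xander, wallet:Alice). State: phone:Bob, wallet:Alice, lamp:Xander
Event 7 (give wallet: Alice -> Bob). State: phone:Bob, wallet:Bob, lamp:Xander
Event 8 (give phone: Bob -> Grace). State: phone:Grace, wallet:Bob, lamp:Xander
Event 9 (swap phone<->lamp: now phone:Xander, lamp:Grace). State: phone:Xander, wallet:Bob, lamp:Grace
Event 10 (give phone: Xander -> Alice). State: phone:Alice, wallet:Bob, lamp:Grace
Event 11 (give lamp: Grace -> Alice). State: phone:Alice, wallet:Bob, lamp:Alice
Event 12 (swap wallet<->phone: now wallet:Alice, phone:Bob). State: phone:Bob, wallet:Alice, lamp:Alice
Event 13 (give lamp: Alice -> Bob). State: phone:Bob, wallet:Alice, lamp:Bob

Final state: phone:Bob, wallet:Alice, lamp:Bob
The lamp is held by Bob.

Answer: Bob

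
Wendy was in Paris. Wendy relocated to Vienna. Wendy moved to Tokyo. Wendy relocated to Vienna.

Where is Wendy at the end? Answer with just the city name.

Tracking Wendy's location:
Start: Wendy is in Paris.
After move 1: Paris -> Vienna. Wendy is in Vienna.
After move 2: Vienna -> Tokyo. Wendy is in Tokyo.
After move 3: Tokyo -> Vienna. Wendy is in Vienna.

Answer: Vienna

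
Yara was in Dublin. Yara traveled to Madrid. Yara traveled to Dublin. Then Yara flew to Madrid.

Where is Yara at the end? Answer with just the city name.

Answer: Madrid

Derivation:
Tracking Yara's location:
Start: Yara is in Dublin.
After move 1: Dublin -> Madrid. Yara is in Madrid.
After move 2: Madrid -> Dublin. Yara is in Dublin.
After move 3: Dublin -> Madrid. Yara is in Madrid.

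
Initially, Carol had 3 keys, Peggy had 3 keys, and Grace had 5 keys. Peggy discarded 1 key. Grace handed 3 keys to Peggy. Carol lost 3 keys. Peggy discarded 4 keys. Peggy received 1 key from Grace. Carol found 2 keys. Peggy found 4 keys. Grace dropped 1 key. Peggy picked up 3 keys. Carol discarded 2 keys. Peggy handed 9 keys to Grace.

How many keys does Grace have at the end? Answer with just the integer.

Tracking counts step by step:
Start: Carol=3, Peggy=3, Grace=5
Event 1 (Peggy -1): Peggy: 3 -> 2. State: Carol=3, Peggy=2, Grace=5
Event 2 (Grace -> Peggy, 3): Grace: 5 -> 2, Peggy: 2 -> 5. State: Carol=3, Peggy=5, Grace=2
Event 3 (Carol -3): Carol: 3 -> 0. State: Carol=0, Peggy=5, Grace=2
Event 4 (Peggy -4): Peggy: 5 -> 1. State: Carol=0, Peggy=1, Grace=2
Event 5 (Grace -> Peggy, 1): Grace: 2 -> 1, Peggy: 1 -> 2. State: Carol=0, Peggy=2, Grace=1
Event 6 (Carol +2): Carol: 0 -> 2. State: Carol=2, Peggy=2, Grace=1
Event 7 (Peggy +4): Peggy: 2 -> 6. State: Carol=2, Peggy=6, Grace=1
Event 8 (Grace -1): Grace: 1 -> 0. State: Carol=2, Peggy=6, Grace=0
Event 9 (Peggy +3): Peggy: 6 -> 9. State: Carol=2, Peggy=9, Grace=0
Event 10 (Carol -2): Carol: 2 -> 0. State: Carol=0, Peggy=9, Grace=0
Event 11 (Peggy -> Grace, 9): Peggy: 9 -> 0, Grace: 0 -> 9. State: Carol=0, Peggy=0, Grace=9

Grace's final count: 9

Answer: 9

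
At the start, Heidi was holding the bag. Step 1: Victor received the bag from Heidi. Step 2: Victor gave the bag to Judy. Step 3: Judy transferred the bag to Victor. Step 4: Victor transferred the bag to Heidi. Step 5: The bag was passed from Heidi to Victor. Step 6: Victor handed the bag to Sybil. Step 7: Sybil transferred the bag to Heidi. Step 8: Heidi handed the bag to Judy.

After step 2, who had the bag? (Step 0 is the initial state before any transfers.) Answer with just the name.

Answer: Judy

Derivation:
Tracking the bag holder through step 2:
After step 0 (start): Heidi
After step 1: Victor
After step 2: Judy

At step 2, the holder is Judy.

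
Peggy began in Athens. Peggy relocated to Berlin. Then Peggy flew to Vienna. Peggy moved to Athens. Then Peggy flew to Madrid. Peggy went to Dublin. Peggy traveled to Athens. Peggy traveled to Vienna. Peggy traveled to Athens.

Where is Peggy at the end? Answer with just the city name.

Tracking Peggy's location:
Start: Peggy is in Athens.
After move 1: Athens -> Berlin. Peggy is in Berlin.
After move 2: Berlin -> Vienna. Peggy is in Vienna.
After move 3: Vienna -> Athens. Peggy is in Athens.
After move 4: Athens -> Madrid. Peggy is in Madrid.
After move 5: Madrid -> Dublin. Peggy is in Dublin.
After move 6: Dublin -> Athens. Peggy is in Athens.
After move 7: Athens -> Vienna. Peggy is in Vienna.
After move 8: Vienna -> Athens. Peggy is in Athens.

Answer: Athens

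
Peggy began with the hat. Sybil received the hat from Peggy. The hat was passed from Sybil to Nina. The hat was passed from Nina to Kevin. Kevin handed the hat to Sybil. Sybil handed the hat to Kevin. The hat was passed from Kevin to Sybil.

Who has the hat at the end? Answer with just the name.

Answer: Sybil

Derivation:
Tracking the hat through each event:
Start: Peggy has the hat.
After event 1: Sybil has the hat.
After event 2: Nina has the hat.
After event 3: Kevin has the hat.
After event 4: Sybil has the hat.
After event 5: Kevin has the hat.
After event 6: Sybil has the hat.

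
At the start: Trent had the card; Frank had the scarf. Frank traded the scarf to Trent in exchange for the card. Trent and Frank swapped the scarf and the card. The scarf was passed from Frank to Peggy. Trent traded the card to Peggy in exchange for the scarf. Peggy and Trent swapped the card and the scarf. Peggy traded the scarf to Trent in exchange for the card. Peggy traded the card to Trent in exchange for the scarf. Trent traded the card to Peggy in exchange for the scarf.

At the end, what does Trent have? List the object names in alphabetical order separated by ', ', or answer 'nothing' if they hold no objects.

Answer: scarf

Derivation:
Tracking all object holders:
Start: card:Trent, scarf:Frank
Event 1 (swap scarf<->card: now scarf:Trent, card:Frank). State: card:Frank, scarf:Trent
Event 2 (swap scarf<->card: now scarf:Frank, card:Trent). State: card:Trent, scarf:Frank
Event 3 (give scarf: Frank -> Peggy). State: card:Trent, scarf:Peggy
Event 4 (swap card<->scarf: now card:Peggy, scarf:Trent). State: card:Peggy, scarf:Trent
Event 5 (swap card<->scarf: now card:Trent, scarf:Peggy). State: card:Trent, scarf:Peggy
Event 6 (swap scarf<->card: now scarf:Trent, card:Peggy). State: card:Peggy, scarf:Trent
Event 7 (swap card<->scarf: now card:Trent, scarf:Peggy). State: card:Trent, scarf:Peggy
Event 8 (swap card<->scarf: now card:Peggy, scarf:Trent). State: card:Peggy, scarf:Trent

Final state: card:Peggy, scarf:Trent
Trent holds: scarf.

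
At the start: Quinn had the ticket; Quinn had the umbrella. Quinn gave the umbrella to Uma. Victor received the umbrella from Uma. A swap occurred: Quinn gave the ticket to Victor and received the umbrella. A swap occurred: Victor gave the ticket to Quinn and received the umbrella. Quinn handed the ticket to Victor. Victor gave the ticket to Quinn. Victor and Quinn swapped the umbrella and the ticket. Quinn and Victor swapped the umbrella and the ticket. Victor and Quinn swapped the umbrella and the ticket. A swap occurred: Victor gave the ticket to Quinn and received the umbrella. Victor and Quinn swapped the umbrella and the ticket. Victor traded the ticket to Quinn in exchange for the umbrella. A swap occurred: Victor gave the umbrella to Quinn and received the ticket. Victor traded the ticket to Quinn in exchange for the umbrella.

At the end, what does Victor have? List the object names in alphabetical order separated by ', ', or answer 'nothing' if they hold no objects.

Answer: umbrella

Derivation:
Tracking all object holders:
Start: ticket:Quinn, umbrella:Quinn
Event 1 (give umbrella: Quinn -> Uma). State: ticket:Quinn, umbrella:Uma
Event 2 (give umbrella: Uma -> Victor). State: ticket:Quinn, umbrella:Victor
Event 3 (swap ticket<->umbrella: now ticket:Victor, umbrella:Quinn). State: ticket:Victor, umbrella:Quinn
Event 4 (swap ticket<->umbrella: now ticket:Quinn, umbrella:Victor). State: ticket:Quinn, umbrella:Victor
Event 5 (give ticket: Quinn -> Victor). State: ticket:Victor, umbrella:Victor
Event 6 (give ticket: Victor -> Quinn). State: ticket:Quinn, umbrella:Victor
Event 7 (swap umbrella<->ticket: now umbrella:Quinn, ticket:Victor). State: ticket:Victor, umbrella:Quinn
Event 8 (swap umbrella<->ticket: now umbrella:Victor, ticket:Quinn). State: ticket:Quinn, umbrella:Victor
Event 9 (swap umbrella<->ticket: now umbrella:Quinn, ticket:Victor). State: ticket:Victor, umbrella:Quinn
Event 10 (swap ticket<->umbrella: now ticket:Quinn, umbrella:Victor). State: ticket:Quinn, umbrella:Victor
Event 11 (swap umbrella<->ticket: now umbrella:Quinn, ticket:Victor). State: ticket:Victor, umbrella:Quinn
Event 12 (swap ticket<->umbrella: now ticket:Quinn, umbrella:Victor). State: ticket:Quinn, umbrella:Victor
Event 13 (swap umbrella<->ticket: now umbrella:Quinn, ticket:Victor). State: ticket:Victor, umbrella:Quinn
Event 14 (swap ticket<->umbrella: now ticket:Quinn, umbrella:Victor). State: ticket:Quinn, umbrella:Victor

Final state: ticket:Quinn, umbrella:Victor
Victor holds: umbrella.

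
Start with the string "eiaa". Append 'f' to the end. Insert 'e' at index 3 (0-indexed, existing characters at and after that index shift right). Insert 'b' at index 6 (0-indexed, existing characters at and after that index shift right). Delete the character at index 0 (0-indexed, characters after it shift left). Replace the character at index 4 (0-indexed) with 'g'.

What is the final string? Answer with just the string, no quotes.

Answer: iaeagb

Derivation:
Applying each edit step by step:
Start: "eiaa"
Op 1 (append 'f'): "eiaa" -> "eiaaf"
Op 2 (insert 'e' at idx 3): "eiaaf" -> "eiaeaf"
Op 3 (insert 'b' at idx 6): "eiaeaf" -> "eiaeafb"
Op 4 (delete idx 0 = 'e'): "eiaeafb" -> "iaeafb"
Op 5 (replace idx 4: 'f' -> 'g'): "iaeafb" -> "iaeagb"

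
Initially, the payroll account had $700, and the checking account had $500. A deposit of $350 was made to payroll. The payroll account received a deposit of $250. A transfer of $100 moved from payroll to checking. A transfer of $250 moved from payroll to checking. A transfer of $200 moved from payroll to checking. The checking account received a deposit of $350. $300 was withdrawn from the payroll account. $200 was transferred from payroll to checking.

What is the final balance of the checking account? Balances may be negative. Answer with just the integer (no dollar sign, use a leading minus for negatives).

Tracking account balances step by step:
Start: payroll=700, checking=500
Event 1 (deposit 350 to payroll): payroll: 700 + 350 = 1050. Balances: payroll=1050, checking=500
Event 2 (deposit 250 to payroll): payroll: 1050 + 250 = 1300. Balances: payroll=1300, checking=500
Event 3 (transfer 100 payroll -> checking): payroll: 1300 - 100 = 1200, checking: 500 + 100 = 600. Balances: payroll=1200, checking=600
Event 4 (transfer 250 payroll -> checking): payroll: 1200 - 250 = 950, checking: 600 + 250 = 850. Balances: payroll=950, checking=850
Event 5 (transfer 200 payroll -> checking): payroll: 950 - 200 = 750, checking: 850 + 200 = 1050. Balances: payroll=750, checking=1050
Event 6 (deposit 350 to checking): checking: 1050 + 350 = 1400. Balances: payroll=750, checking=1400
Event 7 (withdraw 300 from payroll): payroll: 750 - 300 = 450. Balances: payroll=450, checking=1400
Event 8 (transfer 200 payroll -> checking): payroll: 450 - 200 = 250, checking: 1400 + 200 = 1600. Balances: payroll=250, checking=1600

Final balance of checking: 1600

Answer: 1600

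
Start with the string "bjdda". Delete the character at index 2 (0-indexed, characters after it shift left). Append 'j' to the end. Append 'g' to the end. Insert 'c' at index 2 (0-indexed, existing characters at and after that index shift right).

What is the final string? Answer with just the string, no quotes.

Answer: bjcdajg

Derivation:
Applying each edit step by step:
Start: "bjdda"
Op 1 (delete idx 2 = 'd'): "bjdda" -> "bjda"
Op 2 (append 'j'): "bjda" -> "bjdaj"
Op 3 (append 'g'): "bjdaj" -> "bjdajg"
Op 4 (insert 'c' at idx 2): "bjdajg" -> "bjcdajg"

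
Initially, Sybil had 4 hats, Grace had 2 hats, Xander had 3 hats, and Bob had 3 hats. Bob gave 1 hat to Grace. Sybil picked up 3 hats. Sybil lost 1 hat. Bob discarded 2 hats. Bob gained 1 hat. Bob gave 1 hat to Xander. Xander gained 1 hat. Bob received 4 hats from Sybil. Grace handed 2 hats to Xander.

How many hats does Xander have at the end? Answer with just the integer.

Tracking counts step by step:
Start: Sybil=4, Grace=2, Xander=3, Bob=3
Event 1 (Bob -> Grace, 1): Bob: 3 -> 2, Grace: 2 -> 3. State: Sybil=4, Grace=3, Xander=3, Bob=2
Event 2 (Sybil +3): Sybil: 4 -> 7. State: Sybil=7, Grace=3, Xander=3, Bob=2
Event 3 (Sybil -1): Sybil: 7 -> 6. State: Sybil=6, Grace=3, Xander=3, Bob=2
Event 4 (Bob -2): Bob: 2 -> 0. State: Sybil=6, Grace=3, Xander=3, Bob=0
Event 5 (Bob +1): Bob: 0 -> 1. State: Sybil=6, Grace=3, Xander=3, Bob=1
Event 6 (Bob -> Xander, 1): Bob: 1 -> 0, Xander: 3 -> 4. State: Sybil=6, Grace=3, Xander=4, Bob=0
Event 7 (Xander +1): Xander: 4 -> 5. State: Sybil=6, Grace=3, Xander=5, Bob=0
Event 8 (Sybil -> Bob, 4): Sybil: 6 -> 2, Bob: 0 -> 4. State: Sybil=2, Grace=3, Xander=5, Bob=4
Event 9 (Grace -> Xander, 2): Grace: 3 -> 1, Xander: 5 -> 7. State: Sybil=2, Grace=1, Xander=7, Bob=4

Xander's final count: 7

Answer: 7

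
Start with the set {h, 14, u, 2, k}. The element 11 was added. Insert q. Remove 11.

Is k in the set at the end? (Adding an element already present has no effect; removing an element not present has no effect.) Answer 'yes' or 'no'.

Tracking the set through each operation:
Start: {14, 2, h, k, u}
Event 1 (add 11): added. Set: {11, 14, 2, h, k, u}
Event 2 (add q): added. Set: {11, 14, 2, h, k, q, u}
Event 3 (remove 11): removed. Set: {14, 2, h, k, q, u}

Final set: {14, 2, h, k, q, u} (size 6)
k is in the final set.

Answer: yes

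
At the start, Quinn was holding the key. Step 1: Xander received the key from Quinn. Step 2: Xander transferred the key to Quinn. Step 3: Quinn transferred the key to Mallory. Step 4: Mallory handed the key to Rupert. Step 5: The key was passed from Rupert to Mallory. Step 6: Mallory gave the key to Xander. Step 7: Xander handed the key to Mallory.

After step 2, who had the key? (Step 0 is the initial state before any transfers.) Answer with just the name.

Tracking the key holder through step 2:
After step 0 (start): Quinn
After step 1: Xander
After step 2: Quinn

At step 2, the holder is Quinn.

Answer: Quinn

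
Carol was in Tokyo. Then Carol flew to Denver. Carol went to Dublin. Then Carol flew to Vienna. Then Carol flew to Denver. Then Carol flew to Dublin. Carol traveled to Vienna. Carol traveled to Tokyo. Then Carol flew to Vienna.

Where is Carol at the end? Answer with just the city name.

Answer: Vienna

Derivation:
Tracking Carol's location:
Start: Carol is in Tokyo.
After move 1: Tokyo -> Denver. Carol is in Denver.
After move 2: Denver -> Dublin. Carol is in Dublin.
After move 3: Dublin -> Vienna. Carol is in Vienna.
After move 4: Vienna -> Denver. Carol is in Denver.
After move 5: Denver -> Dublin. Carol is in Dublin.
After move 6: Dublin -> Vienna. Carol is in Vienna.
After move 7: Vienna -> Tokyo. Carol is in Tokyo.
After move 8: Tokyo -> Vienna. Carol is in Vienna.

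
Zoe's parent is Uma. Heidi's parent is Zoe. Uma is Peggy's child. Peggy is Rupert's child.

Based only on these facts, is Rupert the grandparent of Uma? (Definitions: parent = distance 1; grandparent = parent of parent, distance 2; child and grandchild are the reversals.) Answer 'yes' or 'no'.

Answer: yes

Derivation:
Reconstructing the parent chain from the given facts:
  Rupert -> Peggy -> Uma -> Zoe -> Heidi
(each arrow means 'parent of the next')
Positions in the chain (0 = top):
  position of Rupert: 0
  position of Peggy: 1
  position of Uma: 2
  position of Zoe: 3
  position of Heidi: 4

Rupert is at position 0, Uma is at position 2; signed distance (j - i) = 2.
'grandparent' requires j - i = 2. Actual distance is 2, so the relation HOLDS.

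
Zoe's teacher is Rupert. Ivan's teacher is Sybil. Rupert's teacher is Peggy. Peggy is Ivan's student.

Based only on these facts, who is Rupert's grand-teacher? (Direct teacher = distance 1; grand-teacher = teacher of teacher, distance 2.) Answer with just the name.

Reconstructing the teacher chain from the given facts:
  Sybil -> Ivan -> Peggy -> Rupert -> Zoe
(each arrow means 'teacher of the next')
Positions in the chain (0 = top):
  position of Sybil: 0
  position of Ivan: 1
  position of Peggy: 2
  position of Rupert: 3
  position of Zoe: 4

Rupert is at position 3; the grand-teacher is 2 steps up the chain, i.e. position 1: Ivan.

Answer: Ivan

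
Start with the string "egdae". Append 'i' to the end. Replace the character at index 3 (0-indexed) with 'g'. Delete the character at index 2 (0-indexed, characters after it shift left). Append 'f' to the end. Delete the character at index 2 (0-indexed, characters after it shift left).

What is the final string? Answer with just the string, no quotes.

Answer: egeif

Derivation:
Applying each edit step by step:
Start: "egdae"
Op 1 (append 'i'): "egdae" -> "egdaei"
Op 2 (replace idx 3: 'a' -> 'g'): "egdaei" -> "egdgei"
Op 3 (delete idx 2 = 'd'): "egdgei" -> "eggei"
Op 4 (append 'f'): "eggei" -> "eggeif"
Op 5 (delete idx 2 = 'g'): "eggeif" -> "egeif"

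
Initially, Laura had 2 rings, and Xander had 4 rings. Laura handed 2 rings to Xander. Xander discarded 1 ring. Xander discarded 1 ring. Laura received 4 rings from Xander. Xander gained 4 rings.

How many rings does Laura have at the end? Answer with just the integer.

Answer: 4

Derivation:
Tracking counts step by step:
Start: Laura=2, Xander=4
Event 1 (Laura -> Xander, 2): Laura: 2 -> 0, Xander: 4 -> 6. State: Laura=0, Xander=6
Event 2 (Xander -1): Xander: 6 -> 5. State: Laura=0, Xander=5
Event 3 (Xander -1): Xander: 5 -> 4. State: Laura=0, Xander=4
Event 4 (Xander -> Laura, 4): Xander: 4 -> 0, Laura: 0 -> 4. State: Laura=4, Xander=0
Event 5 (Xander +4): Xander: 0 -> 4. State: Laura=4, Xander=4

Laura's final count: 4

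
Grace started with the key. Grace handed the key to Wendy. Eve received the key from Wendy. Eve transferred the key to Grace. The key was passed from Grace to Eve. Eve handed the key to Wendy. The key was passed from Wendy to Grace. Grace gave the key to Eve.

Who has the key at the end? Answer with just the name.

Tracking the key through each event:
Start: Grace has the key.
After event 1: Wendy has the key.
After event 2: Eve has the key.
After event 3: Grace has the key.
After event 4: Eve has the key.
After event 5: Wendy has the key.
After event 6: Grace has the key.
After event 7: Eve has the key.

Answer: Eve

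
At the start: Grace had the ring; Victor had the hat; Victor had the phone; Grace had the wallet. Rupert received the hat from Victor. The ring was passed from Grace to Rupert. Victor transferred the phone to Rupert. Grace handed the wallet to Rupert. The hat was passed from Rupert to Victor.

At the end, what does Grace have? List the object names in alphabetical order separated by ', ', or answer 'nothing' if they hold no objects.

Answer: nothing

Derivation:
Tracking all object holders:
Start: ring:Grace, hat:Victor, phone:Victor, wallet:Grace
Event 1 (give hat: Victor -> Rupert). State: ring:Grace, hat:Rupert, phone:Victor, wallet:Grace
Event 2 (give ring: Grace -> Rupert). State: ring:Rupert, hat:Rupert, phone:Victor, wallet:Grace
Event 3 (give phone: Victor -> Rupert). State: ring:Rupert, hat:Rupert, phone:Rupert, wallet:Grace
Event 4 (give wallet: Grace -> Rupert). State: ring:Rupert, hat:Rupert, phone:Rupert, wallet:Rupert
Event 5 (give hat: Rupert -> Victor). State: ring:Rupert, hat:Victor, phone:Rupert, wallet:Rupert

Final state: ring:Rupert, hat:Victor, phone:Rupert, wallet:Rupert
Grace holds: (nothing).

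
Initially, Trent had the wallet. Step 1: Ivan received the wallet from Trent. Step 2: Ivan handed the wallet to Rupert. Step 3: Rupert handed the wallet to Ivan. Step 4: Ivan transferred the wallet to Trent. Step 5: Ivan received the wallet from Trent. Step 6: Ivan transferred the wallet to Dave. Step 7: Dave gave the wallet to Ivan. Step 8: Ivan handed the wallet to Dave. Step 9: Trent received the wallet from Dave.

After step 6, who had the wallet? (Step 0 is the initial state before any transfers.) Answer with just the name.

Tracking the wallet holder through step 6:
After step 0 (start): Trent
After step 1: Ivan
After step 2: Rupert
After step 3: Ivan
After step 4: Trent
After step 5: Ivan
After step 6: Dave

At step 6, the holder is Dave.

Answer: Dave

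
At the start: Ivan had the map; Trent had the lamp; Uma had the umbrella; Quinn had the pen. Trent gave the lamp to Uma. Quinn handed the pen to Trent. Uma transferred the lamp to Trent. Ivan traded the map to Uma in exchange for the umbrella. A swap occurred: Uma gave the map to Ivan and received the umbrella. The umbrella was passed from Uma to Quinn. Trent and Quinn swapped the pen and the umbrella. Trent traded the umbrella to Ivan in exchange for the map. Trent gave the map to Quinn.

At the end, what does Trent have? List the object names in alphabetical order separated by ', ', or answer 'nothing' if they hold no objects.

Answer: lamp

Derivation:
Tracking all object holders:
Start: map:Ivan, lamp:Trent, umbrella:Uma, pen:Quinn
Event 1 (give lamp: Trent -> Uma). State: map:Ivan, lamp:Uma, umbrella:Uma, pen:Quinn
Event 2 (give pen: Quinn -> Trent). State: map:Ivan, lamp:Uma, umbrella:Uma, pen:Trent
Event 3 (give lamp: Uma -> Trent). State: map:Ivan, lamp:Trent, umbrella:Uma, pen:Trent
Event 4 (swap map<->umbrella: now map:Uma, umbrella:Ivan). State: map:Uma, lamp:Trent, umbrella:Ivan, pen:Trent
Event 5 (swap map<->umbrella: now map:Ivan, umbrella:Uma). State: map:Ivan, lamp:Trent, umbrella:Uma, pen:Trent
Event 6 (give umbrella: Uma -> Quinn). State: map:Ivan, lamp:Trent, umbrella:Quinn, pen:Trent
Event 7 (swap pen<->umbrella: now pen:Quinn, umbrella:Trent). State: map:Ivan, lamp:Trent, umbrella:Trent, pen:Quinn
Event 8 (swap umbrella<->map: now umbrella:Ivan, map:Trent). State: map:Trent, lamp:Trent, umbrella:Ivan, pen:Quinn
Event 9 (give map: Trent -> Quinn). State: map:Quinn, lamp:Trent, umbrella:Ivan, pen:Quinn

Final state: map:Quinn, lamp:Trent, umbrella:Ivan, pen:Quinn
Trent holds: lamp.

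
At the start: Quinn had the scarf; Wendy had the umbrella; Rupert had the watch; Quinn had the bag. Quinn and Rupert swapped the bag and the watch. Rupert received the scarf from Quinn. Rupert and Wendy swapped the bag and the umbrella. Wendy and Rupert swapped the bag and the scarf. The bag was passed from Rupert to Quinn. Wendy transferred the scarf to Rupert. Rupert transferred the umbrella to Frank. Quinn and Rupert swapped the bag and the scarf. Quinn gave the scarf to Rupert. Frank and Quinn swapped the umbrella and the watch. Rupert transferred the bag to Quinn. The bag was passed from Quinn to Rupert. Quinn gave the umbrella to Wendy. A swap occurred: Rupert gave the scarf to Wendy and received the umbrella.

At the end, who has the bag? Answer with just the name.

Answer: Rupert

Derivation:
Tracking all object holders:
Start: scarf:Quinn, umbrella:Wendy, watch:Rupert, bag:Quinn
Event 1 (swap bag<->watch: now bag:Rupert, watch:Quinn). State: scarf:Quinn, umbrella:Wendy, watch:Quinn, bag:Rupert
Event 2 (give scarf: Quinn -> Rupert). State: scarf:Rupert, umbrella:Wendy, watch:Quinn, bag:Rupert
Event 3 (swap bag<->umbrella: now bag:Wendy, umbrella:Rupert). State: scarf:Rupert, umbrella:Rupert, watch:Quinn, bag:Wendy
Event 4 (swap bag<->scarf: now bag:Rupert, scarf:Wendy). State: scarf:Wendy, umbrella:Rupert, watch:Quinn, bag:Rupert
Event 5 (give bag: Rupert -> Quinn). State: scarf:Wendy, umbrella:Rupert, watch:Quinn, bag:Quinn
Event 6 (give scarf: Wendy -> Rupert). State: scarf:Rupert, umbrella:Rupert, watch:Quinn, bag:Quinn
Event 7 (give umbrella: Rupert -> Frank). State: scarf:Rupert, umbrella:Frank, watch:Quinn, bag:Quinn
Event 8 (swap bag<->scarf: now bag:Rupert, scarf:Quinn). State: scarf:Quinn, umbrella:Frank, watch:Quinn, bag:Rupert
Event 9 (give scarf: Quinn -> Rupert). State: scarf:Rupert, umbrella:Frank, watch:Quinn, bag:Rupert
Event 10 (swap umbrella<->watch: now umbrella:Quinn, watch:Frank). State: scarf:Rupert, umbrella:Quinn, watch:Frank, bag:Rupert
Event 11 (give bag: Rupert -> Quinn). State: scarf:Rupert, umbrella:Quinn, watch:Frank, bag:Quinn
Event 12 (give bag: Quinn -> Rupert). State: scarf:Rupert, umbrella:Quinn, watch:Frank, bag:Rupert
Event 13 (give umbrella: Quinn -> Wendy). State: scarf:Rupert, umbrella:Wendy, watch:Frank, bag:Rupert
Event 14 (swap scarf<->umbrella: now scarf:Wendy, umbrella:Rupert). State: scarf:Wendy, umbrella:Rupert, watch:Frank, bag:Rupert

Final state: scarf:Wendy, umbrella:Rupert, watch:Frank, bag:Rupert
The bag is held by Rupert.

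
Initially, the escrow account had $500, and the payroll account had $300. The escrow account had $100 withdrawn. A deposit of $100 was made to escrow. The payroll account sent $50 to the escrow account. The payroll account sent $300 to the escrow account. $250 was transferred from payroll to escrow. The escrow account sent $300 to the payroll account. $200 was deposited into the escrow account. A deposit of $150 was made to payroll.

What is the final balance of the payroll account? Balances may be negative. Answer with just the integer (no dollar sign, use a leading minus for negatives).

Answer: 150

Derivation:
Tracking account balances step by step:
Start: escrow=500, payroll=300
Event 1 (withdraw 100 from escrow): escrow: 500 - 100 = 400. Balances: escrow=400, payroll=300
Event 2 (deposit 100 to escrow): escrow: 400 + 100 = 500. Balances: escrow=500, payroll=300
Event 3 (transfer 50 payroll -> escrow): payroll: 300 - 50 = 250, escrow: 500 + 50 = 550. Balances: escrow=550, payroll=250
Event 4 (transfer 300 payroll -> escrow): payroll: 250 - 300 = -50, escrow: 550 + 300 = 850. Balances: escrow=850, payroll=-50
Event 5 (transfer 250 payroll -> escrow): payroll: -50 - 250 = -300, escrow: 850 + 250 = 1100. Balances: escrow=1100, payroll=-300
Event 6 (transfer 300 escrow -> payroll): escrow: 1100 - 300 = 800, payroll: -300 + 300 = 0. Balances: escrow=800, payroll=0
Event 7 (deposit 200 to escrow): escrow: 800 + 200 = 1000. Balances: escrow=1000, payroll=0
Event 8 (deposit 150 to payroll): payroll: 0 + 150 = 150. Balances: escrow=1000, payroll=150

Final balance of payroll: 150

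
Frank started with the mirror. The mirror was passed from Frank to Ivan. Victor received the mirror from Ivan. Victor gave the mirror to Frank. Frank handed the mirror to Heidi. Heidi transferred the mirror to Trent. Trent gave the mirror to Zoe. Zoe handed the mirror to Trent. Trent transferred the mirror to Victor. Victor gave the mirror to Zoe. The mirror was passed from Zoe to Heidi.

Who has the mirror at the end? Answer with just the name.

Tracking the mirror through each event:
Start: Frank has the mirror.
After event 1: Ivan has the mirror.
After event 2: Victor has the mirror.
After event 3: Frank has the mirror.
After event 4: Heidi has the mirror.
After event 5: Trent has the mirror.
After event 6: Zoe has the mirror.
After event 7: Trent has the mirror.
After event 8: Victor has the mirror.
After event 9: Zoe has the mirror.
After event 10: Heidi has the mirror.

Answer: Heidi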